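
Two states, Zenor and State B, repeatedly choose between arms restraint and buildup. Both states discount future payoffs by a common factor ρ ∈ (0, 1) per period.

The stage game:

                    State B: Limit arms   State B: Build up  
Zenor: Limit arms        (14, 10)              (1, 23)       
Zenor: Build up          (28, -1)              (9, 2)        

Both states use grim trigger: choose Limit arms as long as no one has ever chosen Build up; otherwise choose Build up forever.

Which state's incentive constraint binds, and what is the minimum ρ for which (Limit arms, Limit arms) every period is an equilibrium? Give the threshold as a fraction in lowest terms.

Zenor; ρ ≥ 14/19

For Zenor: deviation gain 28−14 = 14, per-period punishment loss 14−9 = 5. IC gives ρ ≥ 14/19.
For State B: gain 13, loss 8 per period, so ρ ≥ 13/21.
The tighter constraint is Zenor's, so cooperation needs ρ ≥ 14/19.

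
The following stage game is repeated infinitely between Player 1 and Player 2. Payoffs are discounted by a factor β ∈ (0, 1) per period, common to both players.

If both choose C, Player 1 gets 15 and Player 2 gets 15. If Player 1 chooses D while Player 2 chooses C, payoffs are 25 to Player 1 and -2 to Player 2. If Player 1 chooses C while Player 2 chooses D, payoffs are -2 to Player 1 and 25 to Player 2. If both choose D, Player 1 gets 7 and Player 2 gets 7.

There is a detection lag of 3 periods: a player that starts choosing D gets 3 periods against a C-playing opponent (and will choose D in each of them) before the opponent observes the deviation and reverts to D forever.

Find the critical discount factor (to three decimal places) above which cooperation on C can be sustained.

0.822

The best deviation is to choose D for all 3 undetected periods, earning 25 each, then 7 forever once detected.
Deviation value: 25(1−β^3)/(1−β) + 7β^3/(1−β); cooperation value: 15/(1−β).
IC: 15 ≥ 25(1−β^3) + 7β^3 = 25 − 18β^3.
So β^3 ≥ 10/18 = 5/9, giving β ≥ (5/9)^(1/3) ≈ 0.822.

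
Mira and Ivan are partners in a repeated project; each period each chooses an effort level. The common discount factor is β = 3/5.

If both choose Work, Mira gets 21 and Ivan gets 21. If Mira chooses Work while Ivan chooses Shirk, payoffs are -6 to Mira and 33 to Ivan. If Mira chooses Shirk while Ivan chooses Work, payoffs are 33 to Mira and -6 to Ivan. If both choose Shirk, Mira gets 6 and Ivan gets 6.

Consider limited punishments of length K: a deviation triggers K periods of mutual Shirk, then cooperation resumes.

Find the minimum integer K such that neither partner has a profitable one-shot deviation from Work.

No profitable deviation requires (21−6)(β+…+β^K) ≥ 33−21, i.e. β+…+β^K ≥ 4/5 ≈ 0.8000.
With β = 3/5, the partial sums are K=1: 0.6000, K=2: 0.9600.
K = 2 is the first length at which the sum reaches 0.8000.

2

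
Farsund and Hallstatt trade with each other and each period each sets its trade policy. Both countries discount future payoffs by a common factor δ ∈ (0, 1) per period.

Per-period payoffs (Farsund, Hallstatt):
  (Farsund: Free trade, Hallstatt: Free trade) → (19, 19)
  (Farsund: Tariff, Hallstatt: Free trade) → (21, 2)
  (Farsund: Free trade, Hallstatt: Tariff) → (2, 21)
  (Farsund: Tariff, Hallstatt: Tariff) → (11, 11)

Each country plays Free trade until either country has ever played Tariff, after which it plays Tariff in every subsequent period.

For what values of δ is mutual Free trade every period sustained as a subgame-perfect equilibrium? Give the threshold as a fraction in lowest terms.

1/5

One-period gain from deviating is 21 − 19 = 2. The loss is 19 − 11 = 8 in every subsequent period, with present value 8·δ/(1−δ).
Deviation is unprofitable when 8·δ/(1−δ) ≥ 2, i.e. δ/(1−δ) ≥ 1/4.
Equivalently δ ≥ 2/(2+8) = 1/5.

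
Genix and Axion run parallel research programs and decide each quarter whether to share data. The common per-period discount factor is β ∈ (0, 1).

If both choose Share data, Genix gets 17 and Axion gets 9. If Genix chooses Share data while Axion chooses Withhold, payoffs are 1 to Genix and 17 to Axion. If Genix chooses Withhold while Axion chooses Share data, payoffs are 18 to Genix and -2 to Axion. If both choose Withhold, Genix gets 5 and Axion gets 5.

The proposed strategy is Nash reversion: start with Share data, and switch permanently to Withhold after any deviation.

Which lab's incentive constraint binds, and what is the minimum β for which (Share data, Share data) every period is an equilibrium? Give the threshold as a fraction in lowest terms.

Genix's threshold: (18−17)/(18−5) = 1/13.
Axion's threshold: (17−9)/(17−5) = 2/3.
1/13 < 2/3, so Axion binds and β* = 2/3.

Axion; β ≥ 2/3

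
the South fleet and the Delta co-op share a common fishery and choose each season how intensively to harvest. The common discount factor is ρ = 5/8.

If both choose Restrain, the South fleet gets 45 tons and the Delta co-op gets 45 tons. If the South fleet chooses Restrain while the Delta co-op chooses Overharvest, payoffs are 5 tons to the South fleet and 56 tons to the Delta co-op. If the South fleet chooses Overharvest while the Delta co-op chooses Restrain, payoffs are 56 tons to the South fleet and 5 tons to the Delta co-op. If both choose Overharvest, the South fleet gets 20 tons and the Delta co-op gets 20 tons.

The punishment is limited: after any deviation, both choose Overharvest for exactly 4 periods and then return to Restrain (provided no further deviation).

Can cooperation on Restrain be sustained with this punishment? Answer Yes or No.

A one-shot deviation gives 56 now, then 20 for 4 periods, then back to 45.
Gain from deviating: (56−45) today; loss: (45−20) in each of the next 4 periods.
No-deviation condition: (45−20)(ρ+…+ρ^4) ≥ 56−45, i.e. ρ+…+ρ^4 ≥ 11/25.
At ρ = 5/8: ρ+…+ρ^4 = 1.4124 ≥ 0.4400.
So cooperation is sustainable.

Yes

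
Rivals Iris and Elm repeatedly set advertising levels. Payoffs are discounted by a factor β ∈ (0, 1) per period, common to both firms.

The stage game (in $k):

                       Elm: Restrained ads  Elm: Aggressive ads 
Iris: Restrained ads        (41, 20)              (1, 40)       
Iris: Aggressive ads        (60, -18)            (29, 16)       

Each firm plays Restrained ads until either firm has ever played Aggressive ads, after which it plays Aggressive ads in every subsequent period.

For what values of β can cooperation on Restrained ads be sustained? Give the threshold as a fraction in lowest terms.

5/6

Iris's threshold: (60−41)/(60−29) = 19/31.
Elm's threshold: (40−20)/(40−16) = 5/6.
19/31 < 5/6, so Elm binds and β* = 5/6.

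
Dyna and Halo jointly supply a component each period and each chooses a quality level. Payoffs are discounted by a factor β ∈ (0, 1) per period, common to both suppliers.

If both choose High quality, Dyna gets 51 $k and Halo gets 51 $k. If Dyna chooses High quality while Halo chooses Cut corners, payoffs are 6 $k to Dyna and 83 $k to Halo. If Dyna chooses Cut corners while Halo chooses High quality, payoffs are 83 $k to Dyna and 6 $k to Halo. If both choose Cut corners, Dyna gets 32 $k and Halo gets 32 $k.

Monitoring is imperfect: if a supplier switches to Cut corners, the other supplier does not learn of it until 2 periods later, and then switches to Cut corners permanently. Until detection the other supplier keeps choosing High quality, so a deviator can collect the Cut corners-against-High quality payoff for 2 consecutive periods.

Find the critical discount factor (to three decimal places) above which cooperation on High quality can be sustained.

0.792

Deviating for the 2 undetected periods gains 83−51 = 32 per period over cooperation, then loses 51−32 = 19 per period forever once punishment starts.
Gain: 32(1 + β + … + β^1); loss: 19·β^2/(1−β).
No profitable deviation ⇔ 32(1−β^2) ≤ 19·β^2, i.e. β^2 ≥ 32/(32+19) = 32/51.
Hence β ≥ (32/51)^(1/2) ≈ 0.792.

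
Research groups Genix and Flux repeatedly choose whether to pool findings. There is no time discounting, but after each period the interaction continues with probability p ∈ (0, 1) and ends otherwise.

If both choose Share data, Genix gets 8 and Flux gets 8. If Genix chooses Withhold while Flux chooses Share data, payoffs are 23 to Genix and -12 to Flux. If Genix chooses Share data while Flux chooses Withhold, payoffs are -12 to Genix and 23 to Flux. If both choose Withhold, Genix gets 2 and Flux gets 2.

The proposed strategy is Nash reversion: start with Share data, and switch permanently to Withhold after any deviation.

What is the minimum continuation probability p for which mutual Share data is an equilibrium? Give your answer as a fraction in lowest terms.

5/7

With no time discounting, the continuation probability p plays the role of the discount factor.
Grim-trigger IC: 8/(1−p) ≥ 23 + 2p/(1−p) ⇒ p ≥ (23−8)/(23−2) = 5/7.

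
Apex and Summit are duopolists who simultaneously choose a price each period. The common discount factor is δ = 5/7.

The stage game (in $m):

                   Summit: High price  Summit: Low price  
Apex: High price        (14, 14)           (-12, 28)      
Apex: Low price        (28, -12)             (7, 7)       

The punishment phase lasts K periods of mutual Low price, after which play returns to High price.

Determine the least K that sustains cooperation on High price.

No profitable deviation requires (14−7)(δ+…+δ^K) ≥ 28−14, i.e. δ+…+δ^K ≥ 2 ≈ 2.0000.
With δ = 5/7, the partial sums are K=1: 0.7143, K=2: 1.2245, K=3: 1.5889, K=4: 1.8492, K=5: 2.0352.
K = 5 is the first length at which the sum reaches 2.0000.

5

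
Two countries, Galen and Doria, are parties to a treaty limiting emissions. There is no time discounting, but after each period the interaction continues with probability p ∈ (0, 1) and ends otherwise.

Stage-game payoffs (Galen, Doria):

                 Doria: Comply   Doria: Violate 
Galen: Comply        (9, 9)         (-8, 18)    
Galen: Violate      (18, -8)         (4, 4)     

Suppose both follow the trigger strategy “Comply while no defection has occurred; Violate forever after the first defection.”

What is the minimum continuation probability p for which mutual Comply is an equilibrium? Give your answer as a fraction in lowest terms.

With no time discounting, the continuation probability p plays the role of the discount factor.
Grim-trigger IC: 9/(1−p) ≥ 18 + 4p/(1−p) ⇒ p ≥ (18−9)/(18−4) = 9/14.

9/14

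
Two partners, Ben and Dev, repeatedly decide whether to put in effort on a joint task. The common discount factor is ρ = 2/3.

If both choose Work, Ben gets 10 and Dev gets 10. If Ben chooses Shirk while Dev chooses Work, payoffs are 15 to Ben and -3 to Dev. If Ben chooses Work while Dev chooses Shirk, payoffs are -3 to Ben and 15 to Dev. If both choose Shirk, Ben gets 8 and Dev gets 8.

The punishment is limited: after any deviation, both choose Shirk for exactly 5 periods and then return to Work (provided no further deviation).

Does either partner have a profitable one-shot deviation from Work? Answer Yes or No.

IC: ρ+…+ρ^5 ≥ (15−10)/(10−8) = 5/2.
At ρ = 2/3: partial sum = 1.7366 < 2.5000. Cooperation not sustainable.

Yes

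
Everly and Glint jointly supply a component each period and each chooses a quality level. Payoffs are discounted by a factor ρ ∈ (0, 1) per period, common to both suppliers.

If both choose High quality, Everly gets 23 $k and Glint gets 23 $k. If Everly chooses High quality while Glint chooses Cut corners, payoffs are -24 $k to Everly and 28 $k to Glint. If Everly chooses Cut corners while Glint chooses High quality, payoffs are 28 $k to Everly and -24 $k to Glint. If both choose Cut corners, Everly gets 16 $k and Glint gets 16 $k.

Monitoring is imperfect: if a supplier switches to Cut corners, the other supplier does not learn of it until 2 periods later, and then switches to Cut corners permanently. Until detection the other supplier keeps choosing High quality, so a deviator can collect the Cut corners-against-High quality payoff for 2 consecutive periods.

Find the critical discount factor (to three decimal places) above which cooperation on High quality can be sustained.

0.645

Deviating for the 2 undetected periods gains 28−23 = 5 per period over cooperation, then loses 23−16 = 7 per period forever once punishment starts.
Gain: 5(1 + ρ + … + ρ^1); loss: 7·ρ^2/(1−ρ).
No profitable deviation ⇔ 5(1−ρ^2) ≤ 7·ρ^2, i.e. ρ^2 ≥ 5/(5+7) = 5/12.
Hence ρ ≥ (5/12)^(1/2) ≈ 0.645.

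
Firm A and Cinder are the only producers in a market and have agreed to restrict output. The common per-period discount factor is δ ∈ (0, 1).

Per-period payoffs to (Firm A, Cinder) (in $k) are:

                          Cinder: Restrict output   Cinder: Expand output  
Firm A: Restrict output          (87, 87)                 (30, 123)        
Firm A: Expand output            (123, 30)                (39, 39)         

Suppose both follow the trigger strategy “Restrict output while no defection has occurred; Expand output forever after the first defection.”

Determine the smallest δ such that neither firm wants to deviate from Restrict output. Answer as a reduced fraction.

One-period gain from deviating is 123 − 87 = 36. The loss is 87 − 39 = 48 in every subsequent period, with present value 48·δ/(1−δ).
Deviation is unprofitable when 48·δ/(1−δ) ≥ 36, i.e. δ/(1−δ) ≥ 3/4.
Equivalently δ ≥ 36/(36+48) = 3/7.

3/7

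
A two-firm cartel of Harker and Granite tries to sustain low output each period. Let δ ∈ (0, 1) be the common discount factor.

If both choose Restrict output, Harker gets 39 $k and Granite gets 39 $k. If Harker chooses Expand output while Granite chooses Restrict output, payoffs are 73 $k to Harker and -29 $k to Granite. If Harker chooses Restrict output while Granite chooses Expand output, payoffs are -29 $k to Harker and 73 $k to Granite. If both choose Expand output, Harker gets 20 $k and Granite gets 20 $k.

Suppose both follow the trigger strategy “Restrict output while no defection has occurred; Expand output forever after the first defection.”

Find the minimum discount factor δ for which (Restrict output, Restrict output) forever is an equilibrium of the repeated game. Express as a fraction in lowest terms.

One-period gain from deviating is 73 − 39 = 34. The loss is 39 − 20 = 19 in every subsequent period, with present value 19·δ/(1−δ).
Deviation is unprofitable when 19·δ/(1−δ) ≥ 34, i.e. δ/(1−δ) ≥ 34/19.
Equivalently δ ≥ 34/(34+19) = 34/53.

34/53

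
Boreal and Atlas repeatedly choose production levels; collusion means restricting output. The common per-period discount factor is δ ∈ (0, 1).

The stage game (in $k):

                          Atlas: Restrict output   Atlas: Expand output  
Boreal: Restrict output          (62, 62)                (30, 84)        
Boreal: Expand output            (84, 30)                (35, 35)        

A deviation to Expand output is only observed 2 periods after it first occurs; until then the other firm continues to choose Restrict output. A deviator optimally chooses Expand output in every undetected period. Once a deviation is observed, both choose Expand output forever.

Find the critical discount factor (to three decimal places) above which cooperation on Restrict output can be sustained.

0.670

The best deviation is to choose Expand output for all 2 undetected periods, earning 84 each, then 35 forever once detected.
Deviation value: 84(1−δ^2)/(1−δ) + 35δ^2/(1−δ); cooperation value: 62/(1−δ).
IC: 62 ≥ 84(1−δ^2) + 35δ^2 = 84 − 49δ^2.
So δ^2 ≥ 22/49, giving δ ≥ (22/49)^(1/2) ≈ 0.670.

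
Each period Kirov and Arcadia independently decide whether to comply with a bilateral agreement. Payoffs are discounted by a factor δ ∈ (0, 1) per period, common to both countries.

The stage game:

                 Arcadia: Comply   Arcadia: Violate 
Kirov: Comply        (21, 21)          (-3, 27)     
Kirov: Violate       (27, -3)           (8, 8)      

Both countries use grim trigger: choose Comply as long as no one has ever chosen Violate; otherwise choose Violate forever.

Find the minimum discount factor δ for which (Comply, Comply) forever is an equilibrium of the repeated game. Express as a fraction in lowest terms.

6/19

One-period gain from deviating is 27 − 21 = 6. The loss is 21 − 8 = 13 in every subsequent period, with present value 13·δ/(1−δ).
Deviation is unprofitable when 13·δ/(1−δ) ≥ 6, i.e. δ/(1−δ) ≥ 6/13.
Equivalently δ ≥ 6/(6+13) = 6/19.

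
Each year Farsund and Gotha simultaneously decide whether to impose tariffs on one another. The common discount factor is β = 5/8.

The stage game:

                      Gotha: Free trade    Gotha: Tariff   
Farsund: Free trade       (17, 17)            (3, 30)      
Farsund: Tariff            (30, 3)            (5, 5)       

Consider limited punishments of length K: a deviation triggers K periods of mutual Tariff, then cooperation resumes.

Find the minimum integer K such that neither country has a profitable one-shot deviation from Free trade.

No profitable deviation requires (17−5)(β+…+β^K) ≥ 30−17, i.e. β+…+β^K ≥ 13/12 ≈ 1.0833.
With β = 5/8, the partial sums are K=1: 0.6250, K=2: 1.0156, K=3: 1.2598.
K = 3 is the first length at which the sum reaches 1.0833.

3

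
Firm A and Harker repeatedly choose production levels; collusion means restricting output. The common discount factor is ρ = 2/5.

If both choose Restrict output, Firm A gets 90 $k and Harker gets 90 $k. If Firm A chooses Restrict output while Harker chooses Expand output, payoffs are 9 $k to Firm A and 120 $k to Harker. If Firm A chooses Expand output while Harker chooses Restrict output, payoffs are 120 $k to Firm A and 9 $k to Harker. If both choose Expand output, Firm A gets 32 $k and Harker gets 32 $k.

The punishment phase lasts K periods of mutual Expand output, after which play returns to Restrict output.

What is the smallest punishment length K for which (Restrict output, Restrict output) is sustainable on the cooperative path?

Need Σ_{k=1}^{K} ρ^k ≥ (120−90)/(90−32) = 0.5172 at ρ = 2/5.
At K = 1 the sum is 0.4000 < 0.5172; at K = 2 it is 0.5600 ≥ 0.5172.
So the minimum punishment length is K = 2.

2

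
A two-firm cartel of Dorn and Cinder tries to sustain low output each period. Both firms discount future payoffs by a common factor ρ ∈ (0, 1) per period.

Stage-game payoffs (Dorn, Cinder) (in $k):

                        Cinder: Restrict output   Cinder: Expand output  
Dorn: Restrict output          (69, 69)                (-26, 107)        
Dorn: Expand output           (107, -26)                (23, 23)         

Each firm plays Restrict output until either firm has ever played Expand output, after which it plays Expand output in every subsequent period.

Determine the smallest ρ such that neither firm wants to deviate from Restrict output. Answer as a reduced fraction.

Cooperation forever yields 69 each period: 69/(1−ρ).
Deviating yields 107 once, then 23 forever: 107 + 23ρ/(1−ρ).
No profitable deviation requires 69/(1−ρ) ≥ 107 + 23ρ/(1−ρ).
Multiplying by (1−ρ): 69 ≥ 107(1−ρ) + 23ρ = 107 − 84ρ.
So 84ρ ≥ 38, i.e. ρ ≥ 38/84 = 19/42.

19/42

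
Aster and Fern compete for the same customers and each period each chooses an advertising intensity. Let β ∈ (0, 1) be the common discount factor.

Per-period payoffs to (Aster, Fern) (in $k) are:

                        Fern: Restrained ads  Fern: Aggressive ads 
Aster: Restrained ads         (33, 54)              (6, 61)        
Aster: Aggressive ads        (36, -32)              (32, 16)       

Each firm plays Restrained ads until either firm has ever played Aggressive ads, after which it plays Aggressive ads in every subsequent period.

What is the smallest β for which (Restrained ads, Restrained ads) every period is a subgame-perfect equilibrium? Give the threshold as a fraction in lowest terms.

3/4

Aster: cooperation gives 33 each period; deviation gives 36 once then 32 forever.
  33/(1−β) ≥ 36 + 32β/(1−β) ⇒ β ≥ 3/4.
Fern: cooperation gives 54 each period; deviation gives 61 once then 16 forever.
  β ≥ 7/45.
Both must hold, so the binding constraint is Aster's: β ≥ 3/4.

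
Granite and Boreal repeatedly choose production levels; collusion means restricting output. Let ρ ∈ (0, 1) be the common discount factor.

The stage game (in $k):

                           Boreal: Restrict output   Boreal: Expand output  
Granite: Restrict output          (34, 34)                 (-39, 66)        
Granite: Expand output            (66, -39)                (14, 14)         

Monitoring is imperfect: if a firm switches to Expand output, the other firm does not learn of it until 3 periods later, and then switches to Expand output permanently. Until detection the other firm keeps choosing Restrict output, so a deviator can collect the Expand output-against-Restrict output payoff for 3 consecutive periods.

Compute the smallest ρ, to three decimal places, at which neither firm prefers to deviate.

0.851

The best deviation is to choose Expand output for all 3 undetected periods, earning 66 each, then 14 forever once detected.
Deviation value: 66(1−ρ^3)/(1−ρ) + 14ρ^3/(1−ρ); cooperation value: 34/(1−ρ).
IC: 34 ≥ 66(1−ρ^3) + 14ρ^3 = 66 − 52ρ^3.
So ρ^3 ≥ 32/52 = 8/13, giving ρ ≥ (8/13)^(1/3) ≈ 0.851.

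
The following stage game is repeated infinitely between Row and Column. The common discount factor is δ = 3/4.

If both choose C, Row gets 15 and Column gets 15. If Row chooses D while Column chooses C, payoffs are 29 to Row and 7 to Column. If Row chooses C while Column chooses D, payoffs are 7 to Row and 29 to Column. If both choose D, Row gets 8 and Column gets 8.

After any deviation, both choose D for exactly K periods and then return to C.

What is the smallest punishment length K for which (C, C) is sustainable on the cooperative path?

4

No profitable deviation requires (15−8)(δ+…+δ^K) ≥ 29−15, i.e. δ+…+δ^K ≥ 2 ≈ 2.0000.
With δ = 3/4, the partial sums are K=1: 0.7500, K=2: 1.3125, K=3: 1.7344, K=4: 2.0508.
K = 4 is the first length at which the sum reaches 2.0000.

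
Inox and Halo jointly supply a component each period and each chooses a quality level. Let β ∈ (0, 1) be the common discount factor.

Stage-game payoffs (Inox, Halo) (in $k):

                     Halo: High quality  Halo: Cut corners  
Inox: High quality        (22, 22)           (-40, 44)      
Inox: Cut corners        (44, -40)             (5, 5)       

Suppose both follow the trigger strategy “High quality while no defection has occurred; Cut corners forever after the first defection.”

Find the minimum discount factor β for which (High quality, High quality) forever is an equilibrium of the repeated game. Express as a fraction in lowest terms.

Cooperation forever yields 22 each period: 22/(1−β).
Deviating yields 44 once, then 5 forever: 44 + 5β/(1−β).
No profitable deviation requires 22/(1−β) ≥ 44 + 5β/(1−β).
Multiplying by (1−β): 22 ≥ 44(1−β) + 5β = 44 − 39β.
So 39β ≥ 22, i.e. β ≥ 22/39.

22/39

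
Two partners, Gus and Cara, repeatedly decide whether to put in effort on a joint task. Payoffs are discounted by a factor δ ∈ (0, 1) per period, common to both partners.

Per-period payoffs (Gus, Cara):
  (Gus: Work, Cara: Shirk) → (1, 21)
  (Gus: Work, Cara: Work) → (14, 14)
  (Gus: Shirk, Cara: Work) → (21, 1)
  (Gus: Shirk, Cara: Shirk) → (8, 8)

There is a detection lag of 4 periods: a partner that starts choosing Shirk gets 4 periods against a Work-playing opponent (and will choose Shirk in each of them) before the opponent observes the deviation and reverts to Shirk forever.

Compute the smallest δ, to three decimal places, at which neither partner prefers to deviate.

0.857

Deviating for the 4 undetected periods gains 21−14 = 7 per period over cooperation, then loses 14−8 = 6 per period forever once punishment starts.
Gain: 7(1 + δ + … + δ^3); loss: 6·δ^4/(1−δ).
No profitable deviation ⇔ 7(1−δ^4) ≤ 6·δ^4, i.e. δ^4 ≥ 7/(7+6) = 7/13.
Hence δ ≥ (7/13)^(1/4) ≈ 0.857.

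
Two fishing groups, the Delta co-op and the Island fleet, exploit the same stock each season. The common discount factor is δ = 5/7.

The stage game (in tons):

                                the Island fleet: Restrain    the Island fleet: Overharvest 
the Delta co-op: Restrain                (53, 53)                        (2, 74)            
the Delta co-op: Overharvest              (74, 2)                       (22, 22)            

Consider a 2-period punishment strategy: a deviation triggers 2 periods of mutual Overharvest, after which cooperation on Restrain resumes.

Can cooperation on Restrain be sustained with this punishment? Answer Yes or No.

A one-shot deviation gives 74 now, then 22 for 2 periods, then back to 53.
Gain from deviating: (74−53) today; loss: (53−22) in each of the next 2 periods.
No-deviation condition: (53−22)(δ+…+δ^2) ≥ 74−53, i.e. δ+…+δ^2 ≥ 21/31.
At δ = 5/7: δ+…+δ^2 = 1.2245 ≥ 0.6774.
So cooperation is sustainable.

Yes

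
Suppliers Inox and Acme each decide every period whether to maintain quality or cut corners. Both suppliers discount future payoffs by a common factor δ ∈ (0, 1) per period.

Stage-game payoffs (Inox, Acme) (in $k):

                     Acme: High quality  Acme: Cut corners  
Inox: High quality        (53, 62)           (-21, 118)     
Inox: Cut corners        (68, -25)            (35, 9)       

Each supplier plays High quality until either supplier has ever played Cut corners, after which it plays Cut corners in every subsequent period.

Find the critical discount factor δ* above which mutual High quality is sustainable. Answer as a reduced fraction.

Inox: cooperation gives 53 each period; deviation gives 68 once then 35 forever.
  53/(1−δ) ≥ 68 + 35δ/(1−δ) ⇒ δ ≥ 15/33 = 5/11.
Acme: cooperation gives 62 each period; deviation gives 118 once then 9 forever.
  δ ≥ 56/109.
Both must hold, so the binding constraint is Acme's: δ ≥ 56/109.

56/109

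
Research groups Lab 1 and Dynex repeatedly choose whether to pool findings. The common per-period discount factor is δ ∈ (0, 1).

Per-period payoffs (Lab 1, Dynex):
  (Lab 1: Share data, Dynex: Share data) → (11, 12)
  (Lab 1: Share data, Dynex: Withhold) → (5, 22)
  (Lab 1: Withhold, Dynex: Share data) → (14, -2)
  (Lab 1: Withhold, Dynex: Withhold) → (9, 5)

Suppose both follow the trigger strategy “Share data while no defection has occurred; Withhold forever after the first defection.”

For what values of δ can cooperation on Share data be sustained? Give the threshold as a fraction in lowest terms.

3/5

Lab 1: cooperation gives 11 each period; deviation gives 14 once then 9 forever.
  11/(1−δ) ≥ 14 + 9δ/(1−δ) ⇒ δ ≥ 3/5.
Dynex: cooperation gives 12 each period; deviation gives 22 once then 5 forever.
  δ ≥ 10/17.
Both must hold, so the binding constraint is Lab 1's: δ ≥ 3/5.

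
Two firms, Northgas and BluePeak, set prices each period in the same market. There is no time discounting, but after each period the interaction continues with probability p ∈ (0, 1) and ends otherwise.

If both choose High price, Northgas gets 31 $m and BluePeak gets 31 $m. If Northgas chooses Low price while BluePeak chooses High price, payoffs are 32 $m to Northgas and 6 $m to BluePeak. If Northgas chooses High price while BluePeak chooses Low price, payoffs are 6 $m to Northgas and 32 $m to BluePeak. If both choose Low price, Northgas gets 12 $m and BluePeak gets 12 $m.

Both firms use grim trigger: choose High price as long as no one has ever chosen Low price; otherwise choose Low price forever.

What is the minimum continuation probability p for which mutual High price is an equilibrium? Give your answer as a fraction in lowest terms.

1/20

Expected cooperation value is 31 + p·31 + p²·31 + … = 31/(1−p); deviation gives 32 + p·12/(1−p).
31 ≥ 32(1−p) + 12p ⇒ 20p ≥ 1 ⇒ p ≥ 1/20.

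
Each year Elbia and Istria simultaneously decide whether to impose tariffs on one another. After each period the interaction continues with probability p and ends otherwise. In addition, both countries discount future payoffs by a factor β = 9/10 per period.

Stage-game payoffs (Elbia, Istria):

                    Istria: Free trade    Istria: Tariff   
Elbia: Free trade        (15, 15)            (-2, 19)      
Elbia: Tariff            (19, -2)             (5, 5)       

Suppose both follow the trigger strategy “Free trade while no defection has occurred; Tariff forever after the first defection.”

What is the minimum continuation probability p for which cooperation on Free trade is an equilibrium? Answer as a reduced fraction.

Expected continuation weight on next period's payoff is β·p = 9/10·p, which plays the role of the discount factor.
Cooperation requires 9/10·p ≥ (19−15)/(19−5) = 2/7, hence p ≥ 20/63.

20/63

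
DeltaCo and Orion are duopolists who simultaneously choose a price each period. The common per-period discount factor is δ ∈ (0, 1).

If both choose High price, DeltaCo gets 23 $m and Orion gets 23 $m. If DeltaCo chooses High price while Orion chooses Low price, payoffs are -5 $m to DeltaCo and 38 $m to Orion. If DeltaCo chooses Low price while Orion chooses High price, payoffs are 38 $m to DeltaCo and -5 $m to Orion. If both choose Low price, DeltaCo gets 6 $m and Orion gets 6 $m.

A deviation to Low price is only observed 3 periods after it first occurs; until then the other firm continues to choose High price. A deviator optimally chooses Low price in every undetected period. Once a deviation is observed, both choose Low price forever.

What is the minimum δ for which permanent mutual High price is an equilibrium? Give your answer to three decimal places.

Deviating for the 3 undetected periods gains 38−23 = 15 per period over cooperation, then loses 23−6 = 17 per period forever once punishment starts.
Gain: 15(1 + δ + … + δ^2); loss: 17·δ^3/(1−δ).
No profitable deviation ⇔ 15(1−δ^3) ≤ 17·δ^3, i.e. δ^3 ≥ 15/(15+17) = 15/32.
Hence δ ≥ (15/32)^(1/3) ≈ 0.777.

0.777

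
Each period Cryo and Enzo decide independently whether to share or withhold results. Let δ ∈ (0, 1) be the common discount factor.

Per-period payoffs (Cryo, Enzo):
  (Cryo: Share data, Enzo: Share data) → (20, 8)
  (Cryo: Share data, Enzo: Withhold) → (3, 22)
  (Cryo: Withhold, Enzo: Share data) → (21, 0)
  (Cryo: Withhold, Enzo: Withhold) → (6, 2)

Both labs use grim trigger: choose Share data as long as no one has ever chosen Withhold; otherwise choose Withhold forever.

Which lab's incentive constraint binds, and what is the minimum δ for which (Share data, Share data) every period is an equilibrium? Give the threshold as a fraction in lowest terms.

Enzo; δ ≥ 7/10

For Cryo: deviation gain 21−20 = 1, per-period punishment loss 20−6 = 14. IC gives δ ≥ 1/15.
For Enzo: gain 14, loss 6 per period, so δ ≥ 14/20 = 7/10.
The tighter constraint is Enzo's, so cooperation needs δ ≥ 7/10.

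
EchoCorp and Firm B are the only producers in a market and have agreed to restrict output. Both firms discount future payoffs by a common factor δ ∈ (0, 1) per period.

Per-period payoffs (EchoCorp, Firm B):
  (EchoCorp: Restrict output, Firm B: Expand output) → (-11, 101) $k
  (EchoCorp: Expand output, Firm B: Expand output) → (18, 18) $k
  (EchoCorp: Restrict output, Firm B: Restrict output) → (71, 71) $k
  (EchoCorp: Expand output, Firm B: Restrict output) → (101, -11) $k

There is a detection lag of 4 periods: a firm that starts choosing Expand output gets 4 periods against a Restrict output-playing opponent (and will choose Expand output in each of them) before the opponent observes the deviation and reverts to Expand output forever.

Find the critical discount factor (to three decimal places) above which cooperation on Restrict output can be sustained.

0.775

Deviating for the 4 undetected periods gains 101−71 = 30 per period over cooperation, then loses 71−18 = 53 per period forever once punishment starts.
Gain: 30(1 + δ + … + δ^3); loss: 53·δ^4/(1−δ).
No profitable deviation ⇔ 30(1−δ^4) ≤ 53·δ^4, i.e. δ^4 ≥ 30/(30+53) = 30/83.
Hence δ ≥ (30/83)^(1/4) ≈ 0.775.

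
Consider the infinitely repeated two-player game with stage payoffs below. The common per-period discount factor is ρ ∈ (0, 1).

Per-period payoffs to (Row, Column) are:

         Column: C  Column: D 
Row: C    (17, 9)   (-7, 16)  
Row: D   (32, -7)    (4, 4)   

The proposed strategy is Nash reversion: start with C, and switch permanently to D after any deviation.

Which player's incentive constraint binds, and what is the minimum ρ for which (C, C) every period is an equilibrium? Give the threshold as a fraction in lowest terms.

Column; ρ ≥ 7/12

For Row: deviation gain 32−17 = 15, per-period punishment loss 17−4 = 13. IC gives ρ ≥ 15/28.
For Column: gain 7, loss 5 per period, so ρ ≥ 7/12.
The tighter constraint is Column's, so cooperation needs ρ ≥ 7/12.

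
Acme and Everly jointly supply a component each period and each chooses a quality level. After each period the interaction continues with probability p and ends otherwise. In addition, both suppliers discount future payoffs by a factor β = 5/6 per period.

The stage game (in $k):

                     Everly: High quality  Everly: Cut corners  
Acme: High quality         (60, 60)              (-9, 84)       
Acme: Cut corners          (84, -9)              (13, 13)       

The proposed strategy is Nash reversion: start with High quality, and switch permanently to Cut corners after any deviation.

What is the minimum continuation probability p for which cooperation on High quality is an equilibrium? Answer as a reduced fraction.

144/355

With continuation probability p and discount β, the effective per-period discount factor is βp.
Grim-trigger IC: βp ≥ (84−60)/(84−13) = 24/71.
So p ≥ (24/71)/(5/6) = 144/355.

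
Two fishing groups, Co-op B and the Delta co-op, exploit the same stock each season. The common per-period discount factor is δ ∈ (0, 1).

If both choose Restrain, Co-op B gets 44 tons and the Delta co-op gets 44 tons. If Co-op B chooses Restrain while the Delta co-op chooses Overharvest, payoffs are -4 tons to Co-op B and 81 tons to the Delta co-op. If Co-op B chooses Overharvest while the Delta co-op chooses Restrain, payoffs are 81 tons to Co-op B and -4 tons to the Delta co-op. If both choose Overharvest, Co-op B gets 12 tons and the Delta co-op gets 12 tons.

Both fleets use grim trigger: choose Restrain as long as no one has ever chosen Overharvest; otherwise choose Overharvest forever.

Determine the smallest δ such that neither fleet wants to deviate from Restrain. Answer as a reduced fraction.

37/69

44/(1−δ) ≥ 81 + 12δ/(1−δ)
44 ≥ 81 − 69δ
δ ≥ 37/69.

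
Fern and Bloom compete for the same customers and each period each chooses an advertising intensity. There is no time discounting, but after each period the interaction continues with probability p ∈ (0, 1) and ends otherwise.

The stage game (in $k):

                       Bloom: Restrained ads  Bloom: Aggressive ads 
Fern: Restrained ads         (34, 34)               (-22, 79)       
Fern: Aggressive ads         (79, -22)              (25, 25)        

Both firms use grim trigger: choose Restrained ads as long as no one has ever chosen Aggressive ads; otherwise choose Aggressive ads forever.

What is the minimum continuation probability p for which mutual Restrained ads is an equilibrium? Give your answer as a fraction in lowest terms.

Expected cooperation value is 34 + p·34 + p²·34 + … = 34/(1−p); deviation gives 79 + p·25/(1−p).
34 ≥ 79(1−p) + 25p ⇒ 54p ≥ 45 ⇒ p ≥ 45/54 = 5/6.

5/6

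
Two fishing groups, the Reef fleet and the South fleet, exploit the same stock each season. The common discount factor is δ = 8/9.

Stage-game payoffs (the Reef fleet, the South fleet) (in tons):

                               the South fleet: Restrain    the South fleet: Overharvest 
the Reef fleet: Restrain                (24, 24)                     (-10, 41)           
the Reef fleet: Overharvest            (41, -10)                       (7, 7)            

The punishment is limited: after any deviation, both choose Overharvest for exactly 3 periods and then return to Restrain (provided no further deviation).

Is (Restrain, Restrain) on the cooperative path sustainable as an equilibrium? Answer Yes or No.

Comparing payoff streams over the 4 periods until play realigns: cooperate → 24(1+δ+…+δ^3); deviate → 41 + 7(δ+…+δ^3).
Cooperation is sustained iff (24−7)(δ+…+δ^3) ≥ 41−24.
δ+…+δ^3 = 8/9·(1−(8/9)^3)/(1−8/9) = 2.3813, and (41−24)/(24−7) = 1.0000.
2.3813 ≥ 1.0000, so cooperation is sustainable.

Yes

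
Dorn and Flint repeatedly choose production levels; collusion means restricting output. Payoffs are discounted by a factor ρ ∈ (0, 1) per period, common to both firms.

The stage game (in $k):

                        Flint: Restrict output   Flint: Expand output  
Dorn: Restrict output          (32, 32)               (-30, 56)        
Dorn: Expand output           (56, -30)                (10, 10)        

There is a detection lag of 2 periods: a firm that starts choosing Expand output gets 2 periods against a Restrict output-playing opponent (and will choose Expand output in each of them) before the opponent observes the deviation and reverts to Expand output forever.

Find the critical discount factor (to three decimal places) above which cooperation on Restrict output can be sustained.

0.722

A deviator earns 56 for 2 periods, then 10 forever; cooperating earns 32 forever. Multiplying the IC by (1−ρ):
32 ≥ 56(1−ρ^2) + 10ρ^2, so 46·ρ^2 ≥ 24 and ρ^2 ≥ 12/23.
ρ ≥ (12/23)^(1/2) ≈ 0.722.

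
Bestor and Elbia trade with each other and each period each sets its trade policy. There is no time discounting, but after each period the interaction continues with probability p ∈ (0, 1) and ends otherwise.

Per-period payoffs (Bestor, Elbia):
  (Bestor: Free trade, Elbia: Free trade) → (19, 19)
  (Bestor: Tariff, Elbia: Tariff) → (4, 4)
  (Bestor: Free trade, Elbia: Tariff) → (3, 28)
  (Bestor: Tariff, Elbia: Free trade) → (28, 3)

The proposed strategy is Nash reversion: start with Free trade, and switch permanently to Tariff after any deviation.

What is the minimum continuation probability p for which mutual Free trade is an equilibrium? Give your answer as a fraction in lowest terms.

Expected cooperation value is 19 + p·19 + p²·19 + … = 19/(1−p); deviation gives 28 + p·4/(1−p).
19 ≥ 28(1−p) + 4p ⇒ 24p ≥ 9 ⇒ p ≥ 9/24 = 3/8.

3/8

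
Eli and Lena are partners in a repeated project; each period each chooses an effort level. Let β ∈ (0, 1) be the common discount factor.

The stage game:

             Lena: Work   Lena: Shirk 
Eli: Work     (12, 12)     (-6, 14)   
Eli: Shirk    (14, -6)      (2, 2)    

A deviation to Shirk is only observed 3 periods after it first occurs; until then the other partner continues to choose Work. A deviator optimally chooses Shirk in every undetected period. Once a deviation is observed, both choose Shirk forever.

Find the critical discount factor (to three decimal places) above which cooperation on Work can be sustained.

0.550

Deviating for the 3 undetected periods gains 14−12 = 2 per period over cooperation, then loses 12−2 = 10 per period forever once punishment starts.
Gain: 2(1 + β + … + β^2); loss: 10·β^3/(1−β).
No profitable deviation ⇔ 2(1−β^3) ≤ 10·β^3, i.e. β^3 ≥ 2/(2+10) = 1/6.
Hence β ≥ (1/6)^(1/3) ≈ 0.550.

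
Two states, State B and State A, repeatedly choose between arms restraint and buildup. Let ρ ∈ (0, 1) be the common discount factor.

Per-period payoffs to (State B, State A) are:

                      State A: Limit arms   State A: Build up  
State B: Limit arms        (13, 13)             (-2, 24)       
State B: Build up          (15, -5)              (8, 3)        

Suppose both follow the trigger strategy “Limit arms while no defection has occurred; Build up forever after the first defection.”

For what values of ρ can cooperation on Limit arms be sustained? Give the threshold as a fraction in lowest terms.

For State B: deviation gain 15−13 = 2, per-period punishment loss 13−8 = 5. IC gives ρ ≥ 2/7.
For State A: gain 11, loss 10 per period, so ρ ≥ 11/21.
The tighter constraint is State A's, so cooperation needs ρ ≥ 11/21.

11/21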